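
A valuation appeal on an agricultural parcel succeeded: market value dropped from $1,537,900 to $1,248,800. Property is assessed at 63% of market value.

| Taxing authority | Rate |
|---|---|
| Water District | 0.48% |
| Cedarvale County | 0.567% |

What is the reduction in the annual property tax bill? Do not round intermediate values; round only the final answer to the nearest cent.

Old assessed value = $1,537,900 × 0.63 = $968,877
New assessed value = $1,248,800 × 0.63 = $786,744
Combined rate = 0.0048 + 0.00567 = 0.01047
Old tax = $968,877 × 0.01047 = $10,144.14219
New tax = $786,744 × 0.01047 = $8,237.20968
Reduction = $10,144.14219 − $8,237.20968 = $1,906.93251

$1,906.93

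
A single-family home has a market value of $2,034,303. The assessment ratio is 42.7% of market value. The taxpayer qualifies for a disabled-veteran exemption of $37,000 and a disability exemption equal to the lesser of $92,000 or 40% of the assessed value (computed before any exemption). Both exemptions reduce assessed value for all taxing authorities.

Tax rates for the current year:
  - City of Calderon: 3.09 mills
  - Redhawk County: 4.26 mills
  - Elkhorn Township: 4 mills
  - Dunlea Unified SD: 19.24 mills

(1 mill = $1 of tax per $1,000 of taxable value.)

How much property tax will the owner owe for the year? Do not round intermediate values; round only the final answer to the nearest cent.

Assessed value = $2,034,303 × 0.427 = $868,647.381
Disability exemption = min($92,000, 40% × $868,647.381) = min($92,000, $347,458.9524) = $92,000 (dollar cap binds)
Taxable value = $868,647.381 − $37,000 − $92,000 = $739,647.381
City of Calderon: $739,647.381 × 0.00309 = $2,285.51040729
Redhawk County: $739,647.381 × 0.00426 = $3,150.89784306
Elkhorn Township: $739,647.381 × 0.004 = $2,958.589524
Dunlea Unified SD: $739,647.381 × 0.01924 = $14,230.81561044
Total = $22,625.81338479

$22,625.81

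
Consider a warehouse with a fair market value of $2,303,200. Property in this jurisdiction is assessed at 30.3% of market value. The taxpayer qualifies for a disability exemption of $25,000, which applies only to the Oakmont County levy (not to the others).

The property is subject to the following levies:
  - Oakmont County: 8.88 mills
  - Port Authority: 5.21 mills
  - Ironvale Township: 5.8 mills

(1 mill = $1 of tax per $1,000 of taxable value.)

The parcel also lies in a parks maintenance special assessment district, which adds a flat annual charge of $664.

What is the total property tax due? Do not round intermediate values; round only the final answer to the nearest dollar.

$14,323

Assessed value = $2,303,200 × 0.303 = $697,869.6
Oakmont County: ($697,869.6 − $25,000) × 0.00888 = $672,869.6 × 0.00888 = $5,975.082048
Port Authority: $697,869.6 × 0.00521 = $3,635.900616
Ironvale Township: $697,869.6 × 0.0058 = $4,047.64368
Levies subtotal = $13,658.626344
Total = $13,658.626344 + $664 = $14,322.626344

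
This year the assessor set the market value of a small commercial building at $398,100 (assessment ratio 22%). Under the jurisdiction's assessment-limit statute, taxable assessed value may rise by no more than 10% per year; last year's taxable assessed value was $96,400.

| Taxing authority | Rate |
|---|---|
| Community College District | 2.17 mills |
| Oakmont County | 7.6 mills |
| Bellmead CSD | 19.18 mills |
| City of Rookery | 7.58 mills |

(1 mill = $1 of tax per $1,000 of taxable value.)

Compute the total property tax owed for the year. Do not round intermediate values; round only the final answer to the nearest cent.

Uncapped assessed value = $398,100 × 0.22 = $87,582
Cap limit = $96,400 × 1.1 = $106,040
Taxable assessed value = min($87,582, $106,040) = $87,582 (cap does not bind)
Community College District: $87,582 × 0.00217 = $190.05294
Oakmont County: $87,582 × 0.0076 = $665.6232
Bellmead CSD: $87,582 × 0.01918 = $1,679.82276
City of Rookery: $87,582 × 0.00758 = $663.87156
Total = $3,199.37046

$3,199.37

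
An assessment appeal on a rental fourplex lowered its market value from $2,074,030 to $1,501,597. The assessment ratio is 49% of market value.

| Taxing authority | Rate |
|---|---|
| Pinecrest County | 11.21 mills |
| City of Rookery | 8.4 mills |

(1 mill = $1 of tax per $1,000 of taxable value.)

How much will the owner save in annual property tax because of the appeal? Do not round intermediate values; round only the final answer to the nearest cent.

Old assessed value = $2,074,030 × 0.49 = $1,016,274.7
New assessed value = $1,501,597 × 0.49 = $735,782.53
Combined rate = 0.01121 + 0.0084 = 0.01961
Old tax = $1,016,274.7 × 0.01961 = $19,929.146867
New tax = $735,782.53 × 0.01961 = $14,428.6954133
Reduction = $19,929.146867 − $14,428.6954133 = $5,500.4514537

$5,500.45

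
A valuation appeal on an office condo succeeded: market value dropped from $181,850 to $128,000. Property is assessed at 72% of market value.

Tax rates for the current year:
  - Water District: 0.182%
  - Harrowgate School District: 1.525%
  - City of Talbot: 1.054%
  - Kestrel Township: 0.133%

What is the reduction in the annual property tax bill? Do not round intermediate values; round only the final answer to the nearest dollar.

Old assessed value = $181,850 × 0.72 = $130,932
New assessed value = $128,000 × 0.72 = $92,160
Combined rate = 0.00182 + 0.01525 + 0.01054 + 0.00133 = 0.02894
Old tax = $130,932 × 0.02894 = $3,789.17208
New tax = $92,160 × 0.02894 = $2,667.1104
Reduction = $3,789.17208 − $2,667.1104 = $1,122.06168

$1,122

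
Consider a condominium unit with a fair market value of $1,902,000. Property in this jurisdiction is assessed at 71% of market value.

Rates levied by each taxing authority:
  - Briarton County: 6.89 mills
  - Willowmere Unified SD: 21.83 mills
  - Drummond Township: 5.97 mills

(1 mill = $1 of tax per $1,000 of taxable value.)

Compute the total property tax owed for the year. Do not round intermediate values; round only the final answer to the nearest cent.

$46,846.07

Assessed value = $1,902,000 × 0.71 = $1,350,420
Briarton County: $1,350,420 × 0.00689 = $9,304.3938
Willowmere Unified SD: $1,350,420 × 0.02183 = $29,479.6686
Drummond Township: $1,350,420 × 0.00597 = $8,062.0074
Total = $9,304.3938 + $29,479.6686 + $8,062.0074 = $46,846.0698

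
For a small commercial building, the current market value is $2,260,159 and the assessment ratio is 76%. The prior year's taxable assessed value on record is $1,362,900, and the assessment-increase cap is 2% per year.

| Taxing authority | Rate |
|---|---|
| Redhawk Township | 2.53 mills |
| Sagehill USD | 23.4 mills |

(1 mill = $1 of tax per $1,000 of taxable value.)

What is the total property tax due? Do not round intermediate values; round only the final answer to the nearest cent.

$36,046.80

Uncapped assessed value = $2,260,159 × 0.76 = $1,717,720.84
Cap limit = $1,362,900 × 1.02 = $1,390,158
Taxable assessed value = min($1,717,720.84, $1,390,158) = $1,390,158 (cap binds)
Redhawk Township: $1,390,158 × 0.00253 = $3,517.09974
Sagehill USD: $1,390,158 × 0.0234 = $32,529.6972
Total = $36,046.79694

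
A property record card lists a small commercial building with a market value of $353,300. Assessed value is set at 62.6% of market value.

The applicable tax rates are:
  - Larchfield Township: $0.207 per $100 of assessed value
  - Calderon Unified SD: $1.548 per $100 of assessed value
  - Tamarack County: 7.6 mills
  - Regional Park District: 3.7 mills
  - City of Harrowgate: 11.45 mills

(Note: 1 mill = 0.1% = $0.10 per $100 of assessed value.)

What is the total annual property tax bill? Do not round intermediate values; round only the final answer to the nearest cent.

Assessed value = $353,300 × 0.626 = $221,165.8
Larchfield Township: $221,165.8 × 0.00207 = $457.813206
Calderon Unified SD: $221,165.8 × 0.01548 = $3,423.646584
Tamarack County: $221,165.8 × 0.0076 = $1,680.86008
Regional Park District: $221,165.8 × 0.0037 = $818.31346
City of Harrowgate: $221,165.8 × 0.01145 = $2,532.34841
Total = $8,912.98174

$8,912.98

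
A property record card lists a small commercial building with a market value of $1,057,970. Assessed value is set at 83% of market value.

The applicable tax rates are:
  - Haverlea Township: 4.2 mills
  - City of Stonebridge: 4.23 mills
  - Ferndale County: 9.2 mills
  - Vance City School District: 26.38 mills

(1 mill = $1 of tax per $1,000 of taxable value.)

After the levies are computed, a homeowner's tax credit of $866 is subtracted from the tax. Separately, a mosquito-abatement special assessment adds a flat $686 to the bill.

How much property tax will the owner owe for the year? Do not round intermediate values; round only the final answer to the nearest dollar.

$38,466

Assessed value = $1,057,970 × 0.83 = $878,115.1
Haverlea Township: $878,115.1 × 0.0042 = $3,688.08342
City of Stonebridge: $878,115.1 × 0.00423 = $3,714.426873
Ferndale County: $878,115.1 × 0.0092 = $8,078.65892
Vance City School District: $878,115.1 × 0.02638 = $23,164.676338
Levies subtotal = $38,645.845551
After credit = $38,645.845551 − $866 = $37,779.845551
Total = $37,779.845551 + $686 = $38,465.845551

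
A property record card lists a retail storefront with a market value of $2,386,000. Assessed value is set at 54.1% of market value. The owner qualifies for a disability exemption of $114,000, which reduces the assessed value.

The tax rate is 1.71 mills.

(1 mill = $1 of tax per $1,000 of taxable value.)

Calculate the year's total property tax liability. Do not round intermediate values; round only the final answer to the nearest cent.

$2,012.37

Assessed value = $2,386,000 × 0.541 = $1,290,826
Taxable value = $1,290,826 − $114,000 = $1,176,826
Tax = $1,176,826 × 0.00171 = $2,012.37246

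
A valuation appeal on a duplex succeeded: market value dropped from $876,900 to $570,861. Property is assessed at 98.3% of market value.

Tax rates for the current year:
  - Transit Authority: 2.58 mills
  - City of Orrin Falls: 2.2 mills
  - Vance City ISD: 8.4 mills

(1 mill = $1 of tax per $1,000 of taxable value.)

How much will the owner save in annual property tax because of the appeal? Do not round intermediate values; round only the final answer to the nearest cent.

$3,965.02

Old assessed value = $876,900 × 0.983 = $861,992.7
New assessed value = $570,861 × 0.983 = $561,156.363
Combined rate = 0.00258 + 0.0022 + 0.0084 = 0.01318
Old tax = $861,992.7 × 0.01318 = $11,361.063786
New tax = $561,156.363 × 0.01318 = $7,396.04086434
Reduction = $11,361.063786 − $7,396.04086434 = $3,965.02292166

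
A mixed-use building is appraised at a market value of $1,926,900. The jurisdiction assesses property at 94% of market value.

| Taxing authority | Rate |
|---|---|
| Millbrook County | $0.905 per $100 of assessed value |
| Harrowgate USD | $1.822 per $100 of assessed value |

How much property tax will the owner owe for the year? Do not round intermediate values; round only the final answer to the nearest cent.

Assessed value = $1,926,900 × 0.94 = $1,811,286
Millbrook County: $1,811,286 × 0.00905 = $16,392.1383
Harrowgate USD: $1,811,286 × 0.01822 = $33,001.63092
Total = $16,392.1383 + $33,001.63092 = $49,393.76922

$49,393.77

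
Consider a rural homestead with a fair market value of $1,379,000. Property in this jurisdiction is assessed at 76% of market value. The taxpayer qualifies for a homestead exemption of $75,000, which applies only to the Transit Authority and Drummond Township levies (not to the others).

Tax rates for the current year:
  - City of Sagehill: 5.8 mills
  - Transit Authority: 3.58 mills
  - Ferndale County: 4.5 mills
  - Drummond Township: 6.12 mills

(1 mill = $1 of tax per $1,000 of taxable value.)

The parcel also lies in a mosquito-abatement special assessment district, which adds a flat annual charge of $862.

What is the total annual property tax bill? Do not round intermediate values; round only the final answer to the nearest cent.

$21,095.30

Assessed value = $1,379,000 × 0.76 = $1,048,040
City of Sagehill: $1,048,040 × 0.0058 = $6,078.632
Transit Authority: ($1,048,040 − $75,000) × 0.00358 = $973,040 × 0.00358 = $3,483.4832
Ferndale County: $1,048,040 × 0.0045 = $4,716.18
Drummond Township: ($1,048,040 − $75,000) × 0.00612 = $973,040 × 0.00612 = $5,955.0048
Levies subtotal = $20,233.3
Total = $20,233.3 + $862 = $21,095.3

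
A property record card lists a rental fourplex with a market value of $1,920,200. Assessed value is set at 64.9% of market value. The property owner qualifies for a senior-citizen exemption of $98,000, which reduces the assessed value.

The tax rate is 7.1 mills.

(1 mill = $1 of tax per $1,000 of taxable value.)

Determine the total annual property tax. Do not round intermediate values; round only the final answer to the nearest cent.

Assessed value = $1,920,200 × 0.649 = $1,246,209.8
Taxable value = $1,246,209.8 − $98,000 = $1,148,209.8
Tax = $1,148,209.8 × 0.0071 = $8,152.28958

$8,152.29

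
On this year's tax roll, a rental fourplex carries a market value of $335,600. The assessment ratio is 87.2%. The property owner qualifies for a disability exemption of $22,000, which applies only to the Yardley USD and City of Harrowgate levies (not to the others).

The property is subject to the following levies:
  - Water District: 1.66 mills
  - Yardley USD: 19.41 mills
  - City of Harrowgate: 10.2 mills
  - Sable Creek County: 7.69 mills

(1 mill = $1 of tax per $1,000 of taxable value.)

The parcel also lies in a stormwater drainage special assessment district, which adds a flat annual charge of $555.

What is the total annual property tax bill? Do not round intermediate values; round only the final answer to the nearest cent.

$11,304.96

Assessed value = $335,600 × 0.872 = $292,643.2
Water District: $292,643.2 × 0.00166 = $485.787712
Yardley USD: ($292,643.2 − $22,000) × 0.01941 = $270,643.2 × 0.01941 = $5,253.184512
City of Harrowgate: ($292,643.2 − $22,000) × 0.0102 = $270,643.2 × 0.0102 = $2,760.56064
Sable Creek County: $292,643.2 × 0.00769 = $2,250.426208
Levies subtotal = $10,749.959072
Total = $10,749.959072 + $555 = $11,304.959072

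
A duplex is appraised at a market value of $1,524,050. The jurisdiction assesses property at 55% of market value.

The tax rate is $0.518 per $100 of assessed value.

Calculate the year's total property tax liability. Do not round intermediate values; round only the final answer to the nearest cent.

$4,342.02

Assessed value = $1,524,050 × 0.55 = $838,227.5
Tax = $838,227.5 × 0.00518 = $4,342.01845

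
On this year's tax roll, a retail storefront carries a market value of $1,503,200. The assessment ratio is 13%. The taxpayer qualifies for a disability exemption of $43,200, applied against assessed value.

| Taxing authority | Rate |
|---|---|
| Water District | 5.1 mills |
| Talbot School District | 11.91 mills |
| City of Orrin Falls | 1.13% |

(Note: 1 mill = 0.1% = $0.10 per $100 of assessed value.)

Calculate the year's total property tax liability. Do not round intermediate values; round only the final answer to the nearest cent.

Assessed value = $1,503,200 × 0.13 = $195,416
Taxable value = $195,416 − $43,200 = $152,216
Water District: $152,216 × 0.0051 = $776.3016
Talbot School District: $152,216 × 0.01191 = $1,812.89256
City of Orrin Falls: $152,216 × 0.0113 = $1,720.0408
Total = $4,309.23496

$4,309.23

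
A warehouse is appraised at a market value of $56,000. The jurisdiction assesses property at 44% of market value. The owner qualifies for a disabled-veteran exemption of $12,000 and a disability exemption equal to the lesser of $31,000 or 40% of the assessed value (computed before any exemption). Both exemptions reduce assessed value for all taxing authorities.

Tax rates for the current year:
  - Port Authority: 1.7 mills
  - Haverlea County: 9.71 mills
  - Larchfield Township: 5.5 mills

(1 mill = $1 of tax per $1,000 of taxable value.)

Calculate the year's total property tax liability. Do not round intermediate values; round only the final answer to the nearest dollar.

Assessed value = $56,000 × 0.44 = $24,640
Disability exemption = min($31,000, 40% × $24,640) = min($31,000, $9,856) = $9,856 (percentage binds)
Taxable value = $24,640 − $12,000 − $9,856 = $2,784
Port Authority: $2,784 × 0.0017 = $4.7328
Haverlea County: $2,784 × 0.00971 = $27.03264
Larchfield Township: $2,784 × 0.0055 = $15.312
Total = $47.07744

$47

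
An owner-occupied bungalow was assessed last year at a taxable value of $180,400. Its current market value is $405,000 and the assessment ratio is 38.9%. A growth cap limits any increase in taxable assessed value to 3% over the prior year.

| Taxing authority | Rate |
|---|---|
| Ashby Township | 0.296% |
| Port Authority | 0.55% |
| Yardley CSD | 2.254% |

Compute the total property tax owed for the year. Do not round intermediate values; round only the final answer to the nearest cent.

Uncapped assessed value = $405,000 × 0.389 = $157,545
Cap limit = $180,400 × 1.03 = $185,812
Taxable assessed value = min($157,545, $185,812) = $157,545 (cap does not bind)
Ashby Township: $157,545 × 0.00296 = $466.3332
Port Authority: $157,545 × 0.0055 = $866.4975
Yardley CSD: $157,545 × 0.02254 = $3,551.0643
Total = $4,883.895

$4,883.90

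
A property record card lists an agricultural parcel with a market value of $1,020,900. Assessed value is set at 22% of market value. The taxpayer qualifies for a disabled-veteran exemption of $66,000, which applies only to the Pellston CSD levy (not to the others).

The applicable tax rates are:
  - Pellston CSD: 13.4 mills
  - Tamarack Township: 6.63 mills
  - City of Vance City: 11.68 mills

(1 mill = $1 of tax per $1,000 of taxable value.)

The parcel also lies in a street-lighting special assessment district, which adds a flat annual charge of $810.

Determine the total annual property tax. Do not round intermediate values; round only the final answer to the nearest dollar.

Assessed value = $1,020,900 × 0.22 = $224,598
Pellston CSD: ($224,598 − $66,000) × 0.0134 = $158,598 × 0.0134 = $2,125.2132
Tamarack Township: $224,598 × 0.00663 = $1,489.08474
City of Vance City: $224,598 × 0.01168 = $2,623.30464
Levies subtotal = $6,237.60258
Total = $6,237.60258 + $810 = $7,047.60258

$7,048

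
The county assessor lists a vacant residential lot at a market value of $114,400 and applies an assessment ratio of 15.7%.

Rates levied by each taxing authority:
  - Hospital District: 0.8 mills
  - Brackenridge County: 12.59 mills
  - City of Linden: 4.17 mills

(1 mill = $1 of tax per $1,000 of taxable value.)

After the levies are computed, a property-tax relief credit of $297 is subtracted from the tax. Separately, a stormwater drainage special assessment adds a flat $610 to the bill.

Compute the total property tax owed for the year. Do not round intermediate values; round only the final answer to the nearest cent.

$628.39

Assessed value = $114,400 × 0.157 = $17,960.8
Hospital District: $17,960.8 × 0.0008 = $14.36864
Brackenridge County: $17,960.8 × 0.01259 = $226.126472
City of Linden: $17,960.8 × 0.00417 = $74.896536
Levies subtotal = $315.391648
After credit = $315.391648 − $297 = $18.391648
Total = $18.391648 + $610 = $628.391648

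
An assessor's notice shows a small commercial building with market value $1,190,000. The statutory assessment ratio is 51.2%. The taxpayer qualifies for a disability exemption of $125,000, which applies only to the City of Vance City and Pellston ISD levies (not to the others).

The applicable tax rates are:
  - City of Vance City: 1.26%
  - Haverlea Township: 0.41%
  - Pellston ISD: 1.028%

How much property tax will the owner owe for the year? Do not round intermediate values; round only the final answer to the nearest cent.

Assessed value = $1,190,000 × 0.512 = $609,280
City of Vance City: ($609,280 − $125,000) × 0.0126 = $484,280 × 0.0126 = $6,101.928
Haverlea Township: $609,280 × 0.0041 = $2,498.048
Pellston ISD: ($609,280 − $125,000) × 0.01028 = $484,280 × 0.01028 = $4,978.3984
Total = $13,578.3744

$13,578.37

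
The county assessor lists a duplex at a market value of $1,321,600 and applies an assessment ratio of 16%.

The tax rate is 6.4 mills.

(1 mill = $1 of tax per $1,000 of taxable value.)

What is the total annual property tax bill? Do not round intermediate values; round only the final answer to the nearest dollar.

Assessed value = $1,321,600 × 0.16 = $211,456
Tax = $211,456 × 0.0064 = $1,353.3184

$1,353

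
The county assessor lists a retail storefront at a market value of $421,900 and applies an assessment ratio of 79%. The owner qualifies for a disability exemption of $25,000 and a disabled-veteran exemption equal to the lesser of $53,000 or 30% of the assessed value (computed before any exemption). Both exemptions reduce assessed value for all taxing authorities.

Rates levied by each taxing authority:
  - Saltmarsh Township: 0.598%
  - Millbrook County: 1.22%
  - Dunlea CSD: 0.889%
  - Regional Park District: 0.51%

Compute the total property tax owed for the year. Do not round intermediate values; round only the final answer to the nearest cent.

Assessed value = $421,900 × 0.79 = $333,301
Disabled-veteran exemption = min($53,000, 30% × $333,301) = min($53,000, $99,990.3) = $53,000 (dollar cap binds)
Taxable value = $333,301 − $25,000 − $53,000 = $255,301
Saltmarsh Township: $255,301 × 0.00598 = $1,526.69998
Millbrook County: $255,301 × 0.0122 = $3,114.6722
Dunlea CSD: $255,301 × 0.00889 = $2,269.62589
Regional Park District: $255,301 × 0.0051 = $1,302.0351
Total = $8,213.03317

$8,213.03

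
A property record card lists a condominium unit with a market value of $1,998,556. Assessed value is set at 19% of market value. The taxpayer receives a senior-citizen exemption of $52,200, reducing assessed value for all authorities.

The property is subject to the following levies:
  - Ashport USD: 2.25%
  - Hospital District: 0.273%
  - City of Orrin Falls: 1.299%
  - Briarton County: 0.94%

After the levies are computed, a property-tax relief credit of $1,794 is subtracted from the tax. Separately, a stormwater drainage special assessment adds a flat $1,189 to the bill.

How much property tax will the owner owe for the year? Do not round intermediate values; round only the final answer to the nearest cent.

$14,991.77

Assessed value = $1,998,556 × 0.19 = $379,725.64
Taxable value = $379,725.64 − $52,200 = $327,525.64
Ashport USD: $327,525.64 × 0.0225 = $7,369.3269
Hospital District: $327,525.64 × 0.00273 = $894.1449972
City of Orrin Falls: $327,525.64 × 0.01299 = $4,254.5580636
Briarton County: $327,525.64 × 0.0094 = $3,078.741016
Levies subtotal = $15,596.7709768
After credit = $15,596.7709768 − $1,794 = $13,802.7709768
Total = $13,802.7709768 + $1,189 = $14,991.7709768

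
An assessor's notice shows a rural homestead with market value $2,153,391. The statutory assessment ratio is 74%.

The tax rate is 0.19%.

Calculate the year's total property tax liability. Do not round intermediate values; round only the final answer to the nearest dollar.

Assessed value = $2,153,391 × 0.74 = $1,593,509.34
Tax = $1,593,509.34 × 0.0019 = $3,027.667746

$3,028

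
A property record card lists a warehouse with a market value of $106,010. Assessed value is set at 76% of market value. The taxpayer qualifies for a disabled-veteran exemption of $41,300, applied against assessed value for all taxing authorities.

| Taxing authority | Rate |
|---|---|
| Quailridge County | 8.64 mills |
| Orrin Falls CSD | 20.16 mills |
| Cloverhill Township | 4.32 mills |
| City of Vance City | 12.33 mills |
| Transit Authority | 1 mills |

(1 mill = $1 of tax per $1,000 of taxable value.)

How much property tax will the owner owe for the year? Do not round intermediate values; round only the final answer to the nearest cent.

$1,823.98

Assessed value = $106,010 × 0.76 = $80,567.6
Taxable value = $80,567.6 − $41,300 = $39,267.6
Quailridge County: $39,267.6 × 0.00864 = $339.272064
Orrin Falls CSD: $39,267.6 × 0.02016 = $791.634816
Cloverhill Township: $39,267.6 × 0.00432 = $169.636032
City of Vance City: $39,267.6 × 0.01233 = $484.169508
Transit Authority: $39,267.6 × 0.001 = $39.2676
Total = $339.272064 + $791.634816 + $169.636032 + $484.169508 + $39.2676 = $1,823.98002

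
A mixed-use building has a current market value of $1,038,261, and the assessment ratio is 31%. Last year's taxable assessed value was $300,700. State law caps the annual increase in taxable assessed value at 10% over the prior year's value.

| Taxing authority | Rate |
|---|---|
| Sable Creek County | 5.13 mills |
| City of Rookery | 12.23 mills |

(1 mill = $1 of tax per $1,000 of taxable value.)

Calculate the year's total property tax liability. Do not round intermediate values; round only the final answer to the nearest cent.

$5,587.51

Uncapped assessed value = $1,038,261 × 0.31 = $321,860.91
Cap limit = $300,700 × 1.1 = $330,770
Taxable assessed value = min($321,860.91, $330,770) = $321,860.91 (cap does not bind)
Sable Creek County: $321,860.91 × 0.00513 = $1,651.1464683
City of Rookery: $321,860.91 × 0.01223 = $3,936.3589293
Total = $5,587.5053976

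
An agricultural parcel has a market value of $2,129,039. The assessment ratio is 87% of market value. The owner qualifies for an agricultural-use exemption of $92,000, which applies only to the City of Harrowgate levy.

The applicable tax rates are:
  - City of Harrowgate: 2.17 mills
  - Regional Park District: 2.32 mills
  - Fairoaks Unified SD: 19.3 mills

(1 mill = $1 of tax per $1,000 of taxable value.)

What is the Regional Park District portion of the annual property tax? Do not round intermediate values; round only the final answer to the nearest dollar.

$4,297

Assessed value = $2,129,039 × 0.87 = $1,852,263.93
Regional Park District taxable value = $1,852,263.93 (exemption does not apply)
Regional Park District levy = $1,852,263.93 × 0.00232 = $4,297.2523176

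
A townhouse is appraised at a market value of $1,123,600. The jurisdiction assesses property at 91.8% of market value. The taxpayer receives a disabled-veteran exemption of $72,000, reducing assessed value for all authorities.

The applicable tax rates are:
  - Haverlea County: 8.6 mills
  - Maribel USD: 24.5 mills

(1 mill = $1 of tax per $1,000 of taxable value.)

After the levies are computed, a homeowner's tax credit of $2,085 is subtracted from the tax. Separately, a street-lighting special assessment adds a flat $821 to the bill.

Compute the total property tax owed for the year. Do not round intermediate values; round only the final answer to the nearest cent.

$30,494.28

Assessed value = $1,123,600 × 0.918 = $1,031,464.8
Taxable value = $1,031,464.8 − $72,000 = $959,464.8
Haverlea County: $959,464.8 × 0.0086 = $8,251.39728
Maribel USD: $959,464.8 × 0.0245 = $23,506.8876
Levies subtotal = $31,758.28488
After credit = $31,758.28488 − $2,085 = $29,673.28488
Total = $29,673.28488 + $821 = $30,494.28488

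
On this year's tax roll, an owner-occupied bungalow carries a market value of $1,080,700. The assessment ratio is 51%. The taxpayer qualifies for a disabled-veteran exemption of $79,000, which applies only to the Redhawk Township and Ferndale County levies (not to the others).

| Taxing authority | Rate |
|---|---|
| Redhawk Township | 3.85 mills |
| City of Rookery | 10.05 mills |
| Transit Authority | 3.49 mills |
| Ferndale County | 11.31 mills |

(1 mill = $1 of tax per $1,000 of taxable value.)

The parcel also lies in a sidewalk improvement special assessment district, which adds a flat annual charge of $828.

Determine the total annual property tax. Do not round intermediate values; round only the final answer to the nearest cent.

Assessed value = $1,080,700 × 0.51 = $551,157
Redhawk Township: ($551,157 − $79,000) × 0.00385 = $472,157 × 0.00385 = $1,817.80445
City of Rookery: $551,157 × 0.01005 = $5,539.12785
Transit Authority: $551,157 × 0.00349 = $1,923.53793
Ferndale County: ($551,157 − $79,000) × 0.01131 = $472,157 × 0.01131 = $5,340.09567
Levies subtotal = $14,620.5659
Total = $14,620.5659 + $828 = $15,448.5659

$15,448.57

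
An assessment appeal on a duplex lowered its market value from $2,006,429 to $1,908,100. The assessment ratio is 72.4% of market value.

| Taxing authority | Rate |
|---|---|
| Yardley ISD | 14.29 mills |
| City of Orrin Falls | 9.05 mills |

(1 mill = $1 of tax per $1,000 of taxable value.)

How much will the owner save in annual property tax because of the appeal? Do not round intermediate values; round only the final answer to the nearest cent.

$1,661.58

Old assessed value = $2,006,429 × 0.724 = $1,452,654.596
New assessed value = $1,908,100 × 0.724 = $1,381,464.4
Combined rate = 0.01429 + 0.00905 = 0.02334
Old tax = $1,452,654.596 × 0.02334 = $33,904.95827064
New tax = $1,381,464.4 × 0.02334 = $32,243.379096
Reduction = $33,904.95827064 − $32,243.379096 = $1,661.57917464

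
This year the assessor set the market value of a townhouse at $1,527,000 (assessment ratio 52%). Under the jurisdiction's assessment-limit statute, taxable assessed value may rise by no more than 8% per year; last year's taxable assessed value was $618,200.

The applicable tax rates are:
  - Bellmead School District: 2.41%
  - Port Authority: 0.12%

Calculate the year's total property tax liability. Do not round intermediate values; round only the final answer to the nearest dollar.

Uncapped assessed value = $1,527,000 × 0.52 = $794,040
Cap limit = $618,200 × 1.08 = $667,656
Taxable assessed value = min($794,040, $667,656) = $667,656 (cap binds)
Bellmead School District: $667,656 × 0.0241 = $16,090.5096
Port Authority: $667,656 × 0.0012 = $801.1872
Total = $16,891.6968

$16,892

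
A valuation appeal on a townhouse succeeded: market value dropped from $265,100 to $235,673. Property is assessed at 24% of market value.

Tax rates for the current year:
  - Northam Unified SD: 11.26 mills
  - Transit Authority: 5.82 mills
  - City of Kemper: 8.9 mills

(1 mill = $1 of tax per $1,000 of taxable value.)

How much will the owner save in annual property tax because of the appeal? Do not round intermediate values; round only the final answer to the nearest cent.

$183.48

Old assessed value = $265,100 × 0.24 = $63,624
New assessed value = $235,673 × 0.24 = $56,561.52
Combined rate = 0.01126 + 0.00582 + 0.0089 = 0.02598
Old tax = $63,624 × 0.02598 = $1,652.95152
New tax = $56,561.52 × 0.02598 = $1,469.4682896
Reduction = $1,652.95152 − $1,469.4682896 = $183.4832304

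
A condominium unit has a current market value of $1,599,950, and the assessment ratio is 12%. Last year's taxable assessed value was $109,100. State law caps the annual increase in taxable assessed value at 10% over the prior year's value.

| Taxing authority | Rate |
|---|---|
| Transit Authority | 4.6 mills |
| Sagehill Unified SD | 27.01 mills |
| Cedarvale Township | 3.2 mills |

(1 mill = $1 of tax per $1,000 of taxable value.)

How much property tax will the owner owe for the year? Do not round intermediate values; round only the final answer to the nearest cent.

$4,177.55

Uncapped assessed value = $1,599,950 × 0.12 = $191,994
Cap limit = $109,100 × 1.1 = $120,010
Taxable assessed value = min($191,994, $120,010) = $120,010 (cap binds)
Transit Authority: $120,010 × 0.0046 = $552.046
Sagehill Unified SD: $120,010 × 0.02701 = $3,241.4701
Cedarvale Township: $120,010 × 0.0032 = $384.032
Total = $4,177.5481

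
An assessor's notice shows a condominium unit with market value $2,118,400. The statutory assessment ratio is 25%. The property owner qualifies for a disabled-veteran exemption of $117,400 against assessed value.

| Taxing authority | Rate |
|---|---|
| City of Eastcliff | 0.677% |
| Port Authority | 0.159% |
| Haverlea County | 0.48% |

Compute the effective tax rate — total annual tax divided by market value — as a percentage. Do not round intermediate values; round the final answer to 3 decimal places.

Assessed value = $2,118,400 × 0.25 = $529,600
Taxable value = $529,600 − $117,400 = $412,200
City of Eastcliff: $412,200 × 0.00677 = $2,790.594
Port Authority: $412,200 × 0.00159 = $655.398
Haverlea County: $412,200 × 0.0048 = $1,978.56
Total tax = $5,424.552
Effective rate = $5,424.552 ÷ $2,118,400 = 0.256% of market value

0.256%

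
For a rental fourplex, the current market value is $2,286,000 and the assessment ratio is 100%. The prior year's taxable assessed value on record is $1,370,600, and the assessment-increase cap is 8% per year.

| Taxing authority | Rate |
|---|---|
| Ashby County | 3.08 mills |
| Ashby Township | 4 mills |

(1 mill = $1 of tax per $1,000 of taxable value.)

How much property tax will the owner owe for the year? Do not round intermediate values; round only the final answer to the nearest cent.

Uncapped assessed value = $2,286,000 × 1 = $2,286,000
Cap limit = $1,370,600 × 1.08 = $1,480,248
Taxable assessed value = min($2,286,000, $1,480,248) = $1,480,248 (cap binds)
Ashby County: $1,480,248 × 0.00308 = $4,559.16384
Ashby Township: $1,480,248 × 0.004 = $5,920.992
Total = $10,480.15584

$10,480.16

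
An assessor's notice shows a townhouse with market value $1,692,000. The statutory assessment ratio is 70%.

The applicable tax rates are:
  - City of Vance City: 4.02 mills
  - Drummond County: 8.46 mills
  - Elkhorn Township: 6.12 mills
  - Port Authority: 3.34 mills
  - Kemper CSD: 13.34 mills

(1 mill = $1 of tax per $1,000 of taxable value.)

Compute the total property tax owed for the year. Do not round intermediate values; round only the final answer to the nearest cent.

Assessed value = $1,692,000 × 0.7 = $1,184,400
City of Vance City: $1,184,400 × 0.00402 = $4,761.288
Drummond County: $1,184,400 × 0.00846 = $10,020.024
Elkhorn Township: $1,184,400 × 0.00612 = $7,248.528
Port Authority: $1,184,400 × 0.00334 = $3,955.896
Kemper CSD: $1,184,400 × 0.01334 = $15,799.896
Total = $4,761.288 + $10,020.024 + $7,248.528 + $3,955.896 + $15,799.896 = $41,785.632

$41,785.63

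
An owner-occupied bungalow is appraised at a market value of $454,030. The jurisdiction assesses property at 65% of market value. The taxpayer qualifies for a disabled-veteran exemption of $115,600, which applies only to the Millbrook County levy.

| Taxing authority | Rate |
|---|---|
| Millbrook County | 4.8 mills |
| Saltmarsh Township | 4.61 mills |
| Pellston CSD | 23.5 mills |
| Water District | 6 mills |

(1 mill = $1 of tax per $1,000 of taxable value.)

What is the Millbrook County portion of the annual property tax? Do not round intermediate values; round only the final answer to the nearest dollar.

$862

Assessed value = $454,030 × 0.65 = $295,119.5
Millbrook County taxable value = $295,119.5 − $115,600 = $179,519.5
Millbrook County levy = $179,519.5 × 0.0048 = $861.6936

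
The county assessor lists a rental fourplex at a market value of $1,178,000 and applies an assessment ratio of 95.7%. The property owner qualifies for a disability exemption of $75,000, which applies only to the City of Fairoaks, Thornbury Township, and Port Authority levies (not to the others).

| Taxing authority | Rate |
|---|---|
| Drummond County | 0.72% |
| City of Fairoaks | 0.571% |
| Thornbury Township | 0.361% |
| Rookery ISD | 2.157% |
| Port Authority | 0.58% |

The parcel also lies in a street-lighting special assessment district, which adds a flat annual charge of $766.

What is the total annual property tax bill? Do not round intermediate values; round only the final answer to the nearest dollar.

Assessed value = $1,178,000 × 0.957 = $1,127,346
Drummond County: $1,127,346 × 0.0072 = $8,116.8912
City of Fairoaks: ($1,127,346 − $75,000) × 0.00571 = $1,052,346 × 0.00571 = $6,008.89566
Thornbury Township: ($1,127,346 − $75,000) × 0.00361 = $1,052,346 × 0.00361 = $3,798.96906
Rookery ISD: $1,127,346 × 0.02157 = $24,316.85322
Port Authority: ($1,127,346 − $75,000) × 0.0058 = $1,052,346 × 0.0058 = $6,103.6068
Levies subtotal = $48,345.21594
Total = $48,345.21594 + $766 = $49,111.21594

$49,111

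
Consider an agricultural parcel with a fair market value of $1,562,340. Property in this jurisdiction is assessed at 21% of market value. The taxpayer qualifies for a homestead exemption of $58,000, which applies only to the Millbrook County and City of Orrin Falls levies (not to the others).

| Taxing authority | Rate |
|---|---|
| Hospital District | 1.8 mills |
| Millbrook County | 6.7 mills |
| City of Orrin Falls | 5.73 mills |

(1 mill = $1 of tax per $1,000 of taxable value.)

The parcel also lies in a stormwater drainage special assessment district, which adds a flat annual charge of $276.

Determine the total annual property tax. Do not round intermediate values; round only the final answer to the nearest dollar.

$4,224

Assessed value = $1,562,340 × 0.21 = $328,091.4
Hospital District: $328,091.4 × 0.0018 = $590.56452
Millbrook County: ($328,091.4 − $58,000) × 0.0067 = $270,091.4 × 0.0067 = $1,809.61238
City of Orrin Falls: ($328,091.4 − $58,000) × 0.00573 = $270,091.4 × 0.00573 = $1,547.623722
Levies subtotal = $3,947.800622
Total = $3,947.800622 + $276 = $4,223.800622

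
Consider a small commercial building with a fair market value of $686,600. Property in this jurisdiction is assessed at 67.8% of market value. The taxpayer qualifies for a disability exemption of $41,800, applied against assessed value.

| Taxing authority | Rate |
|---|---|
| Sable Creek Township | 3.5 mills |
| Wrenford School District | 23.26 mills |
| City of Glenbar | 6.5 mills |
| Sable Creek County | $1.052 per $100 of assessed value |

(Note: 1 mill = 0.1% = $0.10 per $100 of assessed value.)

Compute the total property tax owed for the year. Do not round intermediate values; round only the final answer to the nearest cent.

$18,550.23

Assessed value = $686,600 × 0.678 = $465,514.8
Taxable value = $465,514.8 − $41,800 = $423,714.8
Sable Creek Township: $423,714.8 × 0.0035 = $1,483.0018
Wrenford School District: $423,714.8 × 0.02326 = $9,855.606248
City of Glenbar: $423,714.8 × 0.0065 = $2,754.1462
Sable Creek County: $423,714.8 × 0.01052 = $4,457.479696
Total = $18,550.233944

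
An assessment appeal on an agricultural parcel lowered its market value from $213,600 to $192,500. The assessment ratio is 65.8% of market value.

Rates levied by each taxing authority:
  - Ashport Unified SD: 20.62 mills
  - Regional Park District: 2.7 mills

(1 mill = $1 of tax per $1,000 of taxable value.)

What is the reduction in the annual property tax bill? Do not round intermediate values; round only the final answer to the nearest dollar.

Old assessed value = $213,600 × 0.658 = $140,548.8
New assessed value = $192,500 × 0.658 = $126,665
Combined rate = 0.02062 + 0.0027 = 0.02332
Old tax = $140,548.8 × 0.02332 = $3,277.598016
New tax = $126,665 × 0.02332 = $2,953.8278
Reduction = $3,277.598016 − $2,953.8278 = $323.770216

$324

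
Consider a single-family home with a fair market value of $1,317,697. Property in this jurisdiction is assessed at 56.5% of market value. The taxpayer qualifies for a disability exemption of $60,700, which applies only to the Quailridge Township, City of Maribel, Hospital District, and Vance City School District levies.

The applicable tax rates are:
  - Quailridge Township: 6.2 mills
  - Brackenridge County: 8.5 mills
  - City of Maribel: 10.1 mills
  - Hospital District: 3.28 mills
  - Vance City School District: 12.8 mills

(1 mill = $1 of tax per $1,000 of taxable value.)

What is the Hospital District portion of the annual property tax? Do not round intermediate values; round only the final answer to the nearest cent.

Assessed value = $1,317,697 × 0.565 = $744,498.805
Hospital District taxable value = $744,498.805 − $60,700 = $683,798.805
Hospital District levy = $683,798.805 × 0.00328 = $2,242.8600804

$2,242.86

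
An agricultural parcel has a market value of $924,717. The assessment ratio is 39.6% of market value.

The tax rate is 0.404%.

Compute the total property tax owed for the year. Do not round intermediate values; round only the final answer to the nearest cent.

Assessed value = $924,717 × 0.396 = $366,187.932
Tax = $366,187.932 × 0.00404 = $1,479.39924528

$1,479.40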